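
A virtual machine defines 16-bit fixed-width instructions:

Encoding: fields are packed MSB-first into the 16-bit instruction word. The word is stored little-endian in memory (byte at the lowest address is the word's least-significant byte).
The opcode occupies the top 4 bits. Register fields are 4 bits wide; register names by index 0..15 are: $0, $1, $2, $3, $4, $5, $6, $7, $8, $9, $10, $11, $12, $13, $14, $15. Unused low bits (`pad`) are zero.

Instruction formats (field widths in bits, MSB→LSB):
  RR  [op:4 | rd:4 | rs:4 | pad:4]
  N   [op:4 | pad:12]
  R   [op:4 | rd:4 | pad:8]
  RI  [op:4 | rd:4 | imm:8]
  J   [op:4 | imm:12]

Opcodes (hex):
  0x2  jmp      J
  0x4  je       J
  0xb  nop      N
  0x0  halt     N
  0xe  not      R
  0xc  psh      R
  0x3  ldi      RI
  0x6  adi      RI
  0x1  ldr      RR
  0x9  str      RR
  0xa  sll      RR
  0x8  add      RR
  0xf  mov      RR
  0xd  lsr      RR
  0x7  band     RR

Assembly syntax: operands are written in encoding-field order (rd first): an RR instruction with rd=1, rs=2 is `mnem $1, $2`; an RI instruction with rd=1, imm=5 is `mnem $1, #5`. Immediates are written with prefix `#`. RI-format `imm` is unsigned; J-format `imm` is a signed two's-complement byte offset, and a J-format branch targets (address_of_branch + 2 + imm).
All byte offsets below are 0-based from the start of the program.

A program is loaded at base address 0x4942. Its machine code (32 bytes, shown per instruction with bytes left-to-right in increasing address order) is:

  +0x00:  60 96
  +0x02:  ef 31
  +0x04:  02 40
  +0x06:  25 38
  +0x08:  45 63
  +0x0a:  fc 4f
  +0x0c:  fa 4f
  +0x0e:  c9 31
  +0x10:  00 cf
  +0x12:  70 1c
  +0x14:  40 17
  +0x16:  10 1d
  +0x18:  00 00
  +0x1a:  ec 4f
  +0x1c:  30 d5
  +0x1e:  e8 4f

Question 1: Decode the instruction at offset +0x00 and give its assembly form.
str $6, $6

+0x00: 60 96 ⇒ word 0x9660 (little)
  op=0x9660>>12=0x9 ⇒ str (RR)
  rd@[11:8]=0x6 ⇒ $6
  rs@[7:4]=0x6 ⇒ $6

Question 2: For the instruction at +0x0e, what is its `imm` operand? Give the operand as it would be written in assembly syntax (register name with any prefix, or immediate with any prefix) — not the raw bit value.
#201

+0x0e: c9 31 ⇒ word 0x31c9 (little)
  top 4b → 0x3 → ldi [RI]
  rd@[11:8]=0x1 ⇒ $1
  imm@[7:0]=0xc9 ⇒ #201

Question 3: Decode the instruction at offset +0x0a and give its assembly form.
je #-4

+0x0a: fc 4f ⇒ word 0x4ffc (little)
  opcode bits[15:12]=0x4: je/J
  imm@[11:0]=0xffc (s12→-4) ⇒ #-4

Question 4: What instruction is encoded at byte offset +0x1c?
[1c] 30 d5 → 0xd530
  top 4b → 0xd → lsr [RR]
  rd@[11:8]=0x5 ⇒ $5
  rs@[7:4]=0x3 ⇒ $3

lsr $5, $3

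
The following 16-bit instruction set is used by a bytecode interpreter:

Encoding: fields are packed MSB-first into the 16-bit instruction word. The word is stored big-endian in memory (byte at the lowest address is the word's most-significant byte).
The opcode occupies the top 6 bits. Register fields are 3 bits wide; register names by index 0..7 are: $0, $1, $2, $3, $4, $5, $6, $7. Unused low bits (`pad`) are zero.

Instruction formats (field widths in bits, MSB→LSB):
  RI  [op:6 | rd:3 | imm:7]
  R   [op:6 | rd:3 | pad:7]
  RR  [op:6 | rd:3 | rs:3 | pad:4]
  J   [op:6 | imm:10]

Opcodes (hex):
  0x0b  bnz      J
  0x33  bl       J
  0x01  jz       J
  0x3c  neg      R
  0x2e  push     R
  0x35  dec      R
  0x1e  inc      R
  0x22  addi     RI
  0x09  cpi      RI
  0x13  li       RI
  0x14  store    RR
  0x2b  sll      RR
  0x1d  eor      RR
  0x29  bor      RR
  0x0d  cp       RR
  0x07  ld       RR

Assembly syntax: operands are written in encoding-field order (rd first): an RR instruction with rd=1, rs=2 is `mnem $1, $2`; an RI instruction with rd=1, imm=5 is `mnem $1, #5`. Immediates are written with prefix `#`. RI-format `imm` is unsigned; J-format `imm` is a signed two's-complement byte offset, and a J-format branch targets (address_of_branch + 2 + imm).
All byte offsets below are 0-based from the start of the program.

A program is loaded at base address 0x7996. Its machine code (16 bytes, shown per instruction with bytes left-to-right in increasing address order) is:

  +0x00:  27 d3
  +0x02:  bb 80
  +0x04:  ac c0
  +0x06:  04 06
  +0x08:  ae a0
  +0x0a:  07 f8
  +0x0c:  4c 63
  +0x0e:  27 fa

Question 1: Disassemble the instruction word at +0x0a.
jz #-8

off 0x0a: read 07 f8 as big → 0x07f8
  op=0x07f8>>10=0x1 ⇒ jz (J)
  [9:0] imm=1016 (s10→-8) = #-8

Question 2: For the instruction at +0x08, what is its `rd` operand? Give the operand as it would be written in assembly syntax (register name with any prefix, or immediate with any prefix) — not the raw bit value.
$5

[08] ae a0 → 0xaea0
  op=0xaea0>>10=0x2b ⇒ sll (RR)
  rd@[9:7]=0x5 ⇒ $5
  rs@[6:4]=0x2 ⇒ $2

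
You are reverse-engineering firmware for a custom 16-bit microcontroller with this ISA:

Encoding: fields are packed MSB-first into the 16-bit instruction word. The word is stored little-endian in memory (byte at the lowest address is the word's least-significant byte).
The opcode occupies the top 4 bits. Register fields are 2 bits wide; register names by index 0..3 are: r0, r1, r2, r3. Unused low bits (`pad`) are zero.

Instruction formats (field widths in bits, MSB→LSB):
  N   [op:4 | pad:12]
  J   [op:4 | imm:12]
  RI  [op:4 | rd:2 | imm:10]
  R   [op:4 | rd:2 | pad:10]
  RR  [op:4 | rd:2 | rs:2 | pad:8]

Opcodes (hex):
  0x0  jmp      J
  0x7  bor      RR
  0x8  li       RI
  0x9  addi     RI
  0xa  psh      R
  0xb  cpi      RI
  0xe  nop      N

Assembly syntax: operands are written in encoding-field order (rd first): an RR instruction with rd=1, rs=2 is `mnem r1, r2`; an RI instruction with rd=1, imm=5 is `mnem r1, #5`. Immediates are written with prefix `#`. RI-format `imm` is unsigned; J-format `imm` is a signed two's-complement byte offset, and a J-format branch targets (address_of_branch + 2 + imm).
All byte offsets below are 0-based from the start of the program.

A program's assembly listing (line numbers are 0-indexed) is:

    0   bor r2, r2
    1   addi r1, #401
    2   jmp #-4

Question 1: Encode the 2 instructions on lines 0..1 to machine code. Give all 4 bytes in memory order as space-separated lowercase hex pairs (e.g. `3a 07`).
0. bor fields op=0x7:4|rd=2:2|rs=2:2|pad=0:8 → word 7a00h → 00 7a
1. addi fields op=0x9:4|rd=1:2|imm=401:10 → word 9591h → 91 95

00 7a 91 95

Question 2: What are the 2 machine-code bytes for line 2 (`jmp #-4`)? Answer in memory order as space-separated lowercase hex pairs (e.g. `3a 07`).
fc 0f

line 2 (jmp): pack op=0x0:4|imm=-4:12 = 0x0ffc; little→ fc 0f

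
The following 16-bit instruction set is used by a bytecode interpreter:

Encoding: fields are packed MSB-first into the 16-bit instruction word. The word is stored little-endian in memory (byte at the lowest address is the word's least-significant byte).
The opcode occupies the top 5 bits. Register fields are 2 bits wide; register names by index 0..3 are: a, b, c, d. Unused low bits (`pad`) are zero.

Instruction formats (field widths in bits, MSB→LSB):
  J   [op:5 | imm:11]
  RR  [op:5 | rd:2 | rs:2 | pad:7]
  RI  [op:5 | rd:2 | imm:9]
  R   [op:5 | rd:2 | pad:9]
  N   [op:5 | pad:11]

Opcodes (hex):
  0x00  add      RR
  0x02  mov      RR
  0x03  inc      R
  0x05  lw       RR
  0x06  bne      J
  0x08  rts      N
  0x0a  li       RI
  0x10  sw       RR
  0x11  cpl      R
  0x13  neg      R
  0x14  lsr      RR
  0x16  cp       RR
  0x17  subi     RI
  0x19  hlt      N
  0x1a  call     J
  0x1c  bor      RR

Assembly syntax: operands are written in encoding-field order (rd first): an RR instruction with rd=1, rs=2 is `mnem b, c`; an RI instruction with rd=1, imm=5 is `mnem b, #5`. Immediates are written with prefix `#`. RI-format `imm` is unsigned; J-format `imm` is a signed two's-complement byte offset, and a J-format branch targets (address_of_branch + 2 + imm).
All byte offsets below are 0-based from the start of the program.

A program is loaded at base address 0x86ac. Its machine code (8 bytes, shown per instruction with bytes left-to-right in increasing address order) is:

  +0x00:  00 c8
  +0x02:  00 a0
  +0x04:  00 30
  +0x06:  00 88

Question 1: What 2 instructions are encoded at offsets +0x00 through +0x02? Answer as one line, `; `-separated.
[00] 00 c8 → 0xc800
  op=0xc800>>11=0x19 ⇒ hlt (N)
[02] 00 a0 → 0xa000
  op=0xa000>>11=0x14 ⇒ lsr (RR)
  rd@[10:9]=0x0 ⇒ a
  rs@[8:7]=0x0 ⇒ a

hlt; lsr a, a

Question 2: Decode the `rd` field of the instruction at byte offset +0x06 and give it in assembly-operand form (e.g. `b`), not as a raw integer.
@+06  little-endian(00 88) = 0x8800
  op=0x8800>>11=0x11 ⇒ cpl (R)
  rd: (w>>9)&0x3=0x0 → a

a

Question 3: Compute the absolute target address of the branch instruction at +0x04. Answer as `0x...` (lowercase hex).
0x86b2

+0x04: 00 30 ⇒ word 0x3000 (little)
  opcode bits[15:11]=0x6: bne/J
  imm: (w>>0)&0x7ff=0x0 → #0
  target = base 0x86ac + off 0x04 + 2 + imm 0 = 0x86b2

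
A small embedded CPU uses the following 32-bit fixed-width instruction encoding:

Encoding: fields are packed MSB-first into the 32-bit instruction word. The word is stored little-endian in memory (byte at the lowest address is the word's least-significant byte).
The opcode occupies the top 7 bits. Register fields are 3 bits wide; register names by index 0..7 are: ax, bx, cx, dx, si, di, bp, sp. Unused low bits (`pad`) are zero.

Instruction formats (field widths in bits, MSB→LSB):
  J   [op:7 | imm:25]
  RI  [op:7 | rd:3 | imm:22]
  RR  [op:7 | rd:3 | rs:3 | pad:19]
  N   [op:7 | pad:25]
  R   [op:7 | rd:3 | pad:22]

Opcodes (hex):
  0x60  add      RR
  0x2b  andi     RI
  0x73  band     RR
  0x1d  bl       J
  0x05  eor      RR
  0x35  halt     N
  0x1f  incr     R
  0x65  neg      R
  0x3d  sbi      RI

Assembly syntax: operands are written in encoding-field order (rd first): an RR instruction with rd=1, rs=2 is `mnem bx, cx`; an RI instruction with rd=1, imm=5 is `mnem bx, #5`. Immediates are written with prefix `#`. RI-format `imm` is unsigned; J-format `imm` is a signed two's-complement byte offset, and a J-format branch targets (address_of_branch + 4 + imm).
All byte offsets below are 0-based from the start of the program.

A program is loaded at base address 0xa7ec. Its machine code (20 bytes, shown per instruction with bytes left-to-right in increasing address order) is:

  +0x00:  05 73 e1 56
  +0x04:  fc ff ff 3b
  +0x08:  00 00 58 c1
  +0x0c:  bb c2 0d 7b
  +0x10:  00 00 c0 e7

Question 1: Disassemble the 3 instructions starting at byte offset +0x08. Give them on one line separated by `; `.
add di, dx; sbi si, #901819; band sp, ax

off 0x08: read 00 00 58 c1 as little → 0xc1580000
  opcode bits[31:25]=0x60: add/RR
  [24:22] rd=5 = di
  [21:19] rs=3 = dx
off 0x0c: read bb c2 0d 7b as little → 0x7b0dc2bb
  opcode bits[31:25]=0x3d: sbi/RI
  [24:22] rd=4 = si
  [21:0] imm=901819 = #901819
off 0x10: read 00 00 c0 e7 as little → 0xe7c00000
  opcode bits[31:25]=0x73: band/RR
  [24:22] rd=7 = sp
  [21:19] rs=0 = ax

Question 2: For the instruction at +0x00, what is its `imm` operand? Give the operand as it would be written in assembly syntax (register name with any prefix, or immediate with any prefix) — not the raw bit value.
+0x00: 05 73 e1 56 ⇒ word 0x56e17305 (little)
  opcode bits[31:25]=0x2b: andi/RI
  rd@[24:22]=0x3 ⇒ dx
  imm@[21:0]=0x217305 ⇒ #2192133

#2192133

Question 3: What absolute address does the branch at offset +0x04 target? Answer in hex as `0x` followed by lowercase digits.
+0x04: fc ff ff 3b ⇒ word 0x3bfffffc (little)
  op=0x3bfffffc>>25=0x1d ⇒ bl (J)
  imm@[24:0]=0x1fffffc (s25→-4) ⇒ #-4
  target = base 0xa7ec + off 0x04 + 4 + imm -4 = 0xa7f0

0xa7f0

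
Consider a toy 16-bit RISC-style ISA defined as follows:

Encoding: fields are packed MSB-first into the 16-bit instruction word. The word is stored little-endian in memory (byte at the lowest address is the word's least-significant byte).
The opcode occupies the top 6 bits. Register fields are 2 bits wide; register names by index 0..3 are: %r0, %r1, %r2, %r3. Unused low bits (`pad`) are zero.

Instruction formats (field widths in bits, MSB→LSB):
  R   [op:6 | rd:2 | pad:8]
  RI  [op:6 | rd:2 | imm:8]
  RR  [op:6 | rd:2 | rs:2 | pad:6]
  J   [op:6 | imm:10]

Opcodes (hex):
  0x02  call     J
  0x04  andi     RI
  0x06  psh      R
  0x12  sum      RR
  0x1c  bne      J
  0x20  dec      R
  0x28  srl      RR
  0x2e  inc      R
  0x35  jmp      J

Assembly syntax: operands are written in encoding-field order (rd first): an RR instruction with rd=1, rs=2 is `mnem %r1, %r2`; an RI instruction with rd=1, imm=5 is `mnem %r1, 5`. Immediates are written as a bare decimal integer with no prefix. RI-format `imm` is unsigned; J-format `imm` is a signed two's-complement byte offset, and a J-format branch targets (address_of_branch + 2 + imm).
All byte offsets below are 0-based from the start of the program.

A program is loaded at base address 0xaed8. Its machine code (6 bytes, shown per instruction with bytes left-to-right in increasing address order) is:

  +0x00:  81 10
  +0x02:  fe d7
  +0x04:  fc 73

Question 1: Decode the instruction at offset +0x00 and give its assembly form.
andi %r0, 129

@+00  little-endian(81 10) = 0x1081
  top 6b → 0x4 → andi [RI]
  rd: (w>>8)&0x3=0x0 → %r0
  imm: (w>>0)&0xff=0x81 → 129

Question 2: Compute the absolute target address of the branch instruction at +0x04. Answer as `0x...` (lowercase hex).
off 0x04: read fc 73 as little → 0x73fc
  op=0x73fc>>10=0x1c ⇒ bne (J)
  [9:0] imm=1020 (s10→-4) = -4
  target = base 0xaed8 + off 0x04 + 2 + imm -4 = 0xaeda

0xaeda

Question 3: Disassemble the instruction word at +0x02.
off 0x02: read fe d7 as little → 0xd7fe
  opcode bits[15:10]=0x35: jmp/J
  [9:0] imm=1022 (s10→-2) = -2

jmp -2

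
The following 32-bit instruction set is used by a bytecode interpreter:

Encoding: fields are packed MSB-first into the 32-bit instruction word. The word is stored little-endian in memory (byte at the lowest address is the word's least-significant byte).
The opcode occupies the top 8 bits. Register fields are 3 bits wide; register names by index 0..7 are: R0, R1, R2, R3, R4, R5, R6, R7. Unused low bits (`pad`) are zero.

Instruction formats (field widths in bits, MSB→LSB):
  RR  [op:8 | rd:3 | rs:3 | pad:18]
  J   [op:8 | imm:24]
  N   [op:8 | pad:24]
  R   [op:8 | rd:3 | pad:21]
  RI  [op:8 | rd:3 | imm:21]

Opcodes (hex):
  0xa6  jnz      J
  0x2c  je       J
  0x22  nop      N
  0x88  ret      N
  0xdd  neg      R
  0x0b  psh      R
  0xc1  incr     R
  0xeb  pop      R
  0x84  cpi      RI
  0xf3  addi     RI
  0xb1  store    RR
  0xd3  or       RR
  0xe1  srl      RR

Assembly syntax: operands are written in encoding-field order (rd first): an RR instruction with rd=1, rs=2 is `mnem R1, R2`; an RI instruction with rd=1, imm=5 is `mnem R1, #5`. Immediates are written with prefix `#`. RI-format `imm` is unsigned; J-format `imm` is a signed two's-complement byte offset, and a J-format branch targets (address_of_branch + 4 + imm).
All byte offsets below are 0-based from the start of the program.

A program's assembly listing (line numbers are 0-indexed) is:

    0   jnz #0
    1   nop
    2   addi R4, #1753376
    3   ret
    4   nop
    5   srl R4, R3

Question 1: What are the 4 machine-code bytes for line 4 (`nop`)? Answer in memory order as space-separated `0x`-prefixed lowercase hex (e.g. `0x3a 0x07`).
0x00 0x00 0x00 0x22

L4: nop op=0x22:8|pad=0:24 ⇒ 0x22000000 ⇒ little 00 00 00 22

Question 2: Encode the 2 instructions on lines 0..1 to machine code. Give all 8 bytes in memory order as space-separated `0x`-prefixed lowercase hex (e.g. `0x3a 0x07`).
line 0 (jnz): pack op=0xa6:8|imm=0:24 = 0xa6000000; little→ 00 00 00 a6
line 1 (nop): pack op=0x22:8|pad=0:24 = 0x22000000; little→ 00 00 00 22

0x00 0x00 0x00 0xa6 0x00 0x00 0x00 0x22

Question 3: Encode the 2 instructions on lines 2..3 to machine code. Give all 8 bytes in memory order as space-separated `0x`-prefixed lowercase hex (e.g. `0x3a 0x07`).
0x20 0xc1 0x9a 0xf3 0x00 0x00 0x00 0x88

2. addi fields op=0xf3:8|rd=4:3|imm=1753376:21 → word f39ac120h → 20 c1 9a f3
3. ret fields op=0x88:8|pad=0:24 → word 88000000h → 00 00 00 88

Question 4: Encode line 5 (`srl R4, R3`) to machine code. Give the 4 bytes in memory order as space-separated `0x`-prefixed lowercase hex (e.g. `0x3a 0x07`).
0x00 0x00 0x8c 0xe1

5. srl fields op=0xe1:8|rd=4:3|rs=3:3|pad=0:18 → word e18c0000h → 00 00 8c e1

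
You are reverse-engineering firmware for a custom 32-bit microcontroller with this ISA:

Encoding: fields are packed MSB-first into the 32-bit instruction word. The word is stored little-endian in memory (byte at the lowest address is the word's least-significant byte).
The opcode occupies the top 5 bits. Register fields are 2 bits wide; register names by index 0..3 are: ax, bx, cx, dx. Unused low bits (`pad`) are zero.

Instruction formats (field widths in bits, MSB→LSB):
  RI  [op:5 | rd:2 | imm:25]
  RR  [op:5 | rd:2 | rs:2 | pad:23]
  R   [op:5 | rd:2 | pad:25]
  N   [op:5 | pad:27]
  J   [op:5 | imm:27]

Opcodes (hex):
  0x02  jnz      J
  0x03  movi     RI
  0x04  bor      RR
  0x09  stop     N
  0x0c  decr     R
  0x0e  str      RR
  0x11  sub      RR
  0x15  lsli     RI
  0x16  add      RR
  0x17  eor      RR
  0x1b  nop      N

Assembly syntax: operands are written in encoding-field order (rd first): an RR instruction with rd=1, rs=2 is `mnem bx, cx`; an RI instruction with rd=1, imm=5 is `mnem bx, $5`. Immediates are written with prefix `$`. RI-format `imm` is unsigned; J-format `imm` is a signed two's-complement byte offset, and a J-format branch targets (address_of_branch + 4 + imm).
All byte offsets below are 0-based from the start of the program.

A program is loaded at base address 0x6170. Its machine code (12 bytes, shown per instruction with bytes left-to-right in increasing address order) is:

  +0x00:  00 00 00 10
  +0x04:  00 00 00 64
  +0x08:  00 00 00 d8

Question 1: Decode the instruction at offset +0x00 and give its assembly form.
@+00  little-endian(00 00 00 10) = 0x10000000
  opcode bits[31:27]=0x2: jnz/J
  imm@[26:0]=0x0 ⇒ $0

jnz $0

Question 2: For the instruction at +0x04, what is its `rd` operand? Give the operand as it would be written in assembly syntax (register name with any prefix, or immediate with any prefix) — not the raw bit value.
off 0x04: read 00 00 00 64 as little → 0x64000000
  top 5b → 0xc → decr [R]
  rd: (w>>25)&0x3=0x2 → cx

cx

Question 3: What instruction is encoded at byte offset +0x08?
nop

[08] 00 00 00 d8 → 0xd8000000
  top 5b → 0x1b → nop [N]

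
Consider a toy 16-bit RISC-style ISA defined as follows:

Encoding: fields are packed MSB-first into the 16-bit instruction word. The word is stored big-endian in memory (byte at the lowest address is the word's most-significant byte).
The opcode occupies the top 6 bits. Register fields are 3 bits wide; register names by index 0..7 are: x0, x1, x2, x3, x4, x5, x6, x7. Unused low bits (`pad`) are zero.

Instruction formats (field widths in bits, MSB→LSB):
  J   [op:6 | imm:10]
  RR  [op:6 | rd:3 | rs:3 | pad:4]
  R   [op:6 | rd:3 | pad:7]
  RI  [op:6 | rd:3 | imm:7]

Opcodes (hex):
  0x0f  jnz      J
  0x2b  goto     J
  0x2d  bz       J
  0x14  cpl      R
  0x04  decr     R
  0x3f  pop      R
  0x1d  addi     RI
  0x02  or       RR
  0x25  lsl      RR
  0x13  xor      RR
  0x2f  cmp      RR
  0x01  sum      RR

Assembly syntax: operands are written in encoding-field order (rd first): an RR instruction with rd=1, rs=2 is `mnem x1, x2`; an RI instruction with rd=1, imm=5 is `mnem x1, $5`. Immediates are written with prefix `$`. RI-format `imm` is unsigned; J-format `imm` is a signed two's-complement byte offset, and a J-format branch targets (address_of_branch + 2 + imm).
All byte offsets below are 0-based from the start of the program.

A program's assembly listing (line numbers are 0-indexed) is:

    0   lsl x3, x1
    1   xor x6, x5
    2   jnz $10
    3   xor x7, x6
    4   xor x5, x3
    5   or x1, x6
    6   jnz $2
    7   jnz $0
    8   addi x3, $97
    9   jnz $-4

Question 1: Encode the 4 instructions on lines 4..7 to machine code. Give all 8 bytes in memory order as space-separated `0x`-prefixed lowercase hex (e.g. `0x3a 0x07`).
0x4e 0xb0 0x08 0xe0 0x3c 0x02 0x3c 0x00

L4: xor op=0x13:6|rd=5:3|rs=3:3|pad=0:4 ⇒ 0x4eb0 ⇒ big 4e b0
L5: or op=0x2:6|rd=1:3|rs=6:3|pad=0:4 ⇒ 0x08e0 ⇒ big 08 e0
L6: jnz op=0xf:6|imm=2:10 ⇒ 0x3c02 ⇒ big 3c 02
L7: jnz op=0xf:6|imm=0:10 ⇒ 0x3c00 ⇒ big 3c 00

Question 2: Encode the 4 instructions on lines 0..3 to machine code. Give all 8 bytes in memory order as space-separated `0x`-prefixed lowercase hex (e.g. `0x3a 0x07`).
0x95 0x90 0x4f 0x50 0x3c 0x0a 0x4f 0xe0

line 0 (lsl): pack op=0x25:6|rd=3:3|rs=1:3|pad=0:4 = 0x9590; big→ 95 90
line 1 (xor): pack op=0x13:6|rd=6:3|rs=5:3|pad=0:4 = 0x4f50; big→ 4f 50
line 2 (jnz): pack op=0xf:6|imm=10:10 = 0x3c0a; big→ 3c 0a
line 3 (xor): pack op=0x13:6|rd=7:3|rs=6:3|pad=0:4 = 0x4fe0; big→ 4f e0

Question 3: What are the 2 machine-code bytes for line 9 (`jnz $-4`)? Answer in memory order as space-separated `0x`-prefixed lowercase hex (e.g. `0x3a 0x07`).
0x3f 0xfc

line 9 (jnz): pack op=0xf:6|imm=-4:10 = 0x3ffc; big→ 3f fc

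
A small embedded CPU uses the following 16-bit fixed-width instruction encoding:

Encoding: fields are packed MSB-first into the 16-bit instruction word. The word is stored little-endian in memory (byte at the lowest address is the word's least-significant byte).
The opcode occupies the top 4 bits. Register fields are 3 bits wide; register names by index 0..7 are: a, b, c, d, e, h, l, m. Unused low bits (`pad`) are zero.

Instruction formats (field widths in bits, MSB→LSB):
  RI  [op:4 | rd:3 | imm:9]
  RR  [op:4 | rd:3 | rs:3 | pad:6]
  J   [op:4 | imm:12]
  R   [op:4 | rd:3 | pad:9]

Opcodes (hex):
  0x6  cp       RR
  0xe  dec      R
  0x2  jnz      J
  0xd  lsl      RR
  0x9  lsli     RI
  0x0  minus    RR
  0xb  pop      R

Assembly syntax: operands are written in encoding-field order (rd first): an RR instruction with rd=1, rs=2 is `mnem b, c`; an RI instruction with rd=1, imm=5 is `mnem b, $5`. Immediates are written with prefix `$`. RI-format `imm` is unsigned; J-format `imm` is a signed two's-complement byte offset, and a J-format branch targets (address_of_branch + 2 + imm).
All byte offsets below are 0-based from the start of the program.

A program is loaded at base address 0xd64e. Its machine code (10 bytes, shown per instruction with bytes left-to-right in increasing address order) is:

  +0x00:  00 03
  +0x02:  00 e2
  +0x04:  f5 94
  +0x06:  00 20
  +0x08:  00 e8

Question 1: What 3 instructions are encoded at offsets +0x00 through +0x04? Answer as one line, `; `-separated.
minus b, e; dec b; lsli c, $245

@+00  little-endian(00 03) = 0x0300
  top 4b → 0x0 → minus [RR]
  rd: (w>>9)&0x7=0x1 → b
  rs: (w>>6)&0x7=0x4 → e
@+02  little-endian(00 e2) = 0xe200
  top 4b → 0xe → dec [R]
  rd: (w>>9)&0x7=0x1 → b
@+04  little-endian(f5 94) = 0x94f5
  top 4b → 0x9 → lsli [RI]
  rd: (w>>9)&0x7=0x2 → c
  imm: (w>>0)&0x1ff=0xf5 → $245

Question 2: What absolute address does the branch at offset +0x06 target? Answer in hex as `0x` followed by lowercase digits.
0xd656

off 0x06: read 00 20 as little → 0x2000
  top 4b → 0x2 → jnz [J]
  imm@[11:0]=0x0 ⇒ $0
  target = base 0xd64e + off 0x06 + 2 + imm 0 = 0xd656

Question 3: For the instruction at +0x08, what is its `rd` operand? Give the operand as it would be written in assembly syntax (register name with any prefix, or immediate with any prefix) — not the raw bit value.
e

@+08  little-endian(00 e8) = 0xe800
  op=0xe800>>12=0xe ⇒ dec (R)
  rd: (w>>9)&0x7=0x4 → e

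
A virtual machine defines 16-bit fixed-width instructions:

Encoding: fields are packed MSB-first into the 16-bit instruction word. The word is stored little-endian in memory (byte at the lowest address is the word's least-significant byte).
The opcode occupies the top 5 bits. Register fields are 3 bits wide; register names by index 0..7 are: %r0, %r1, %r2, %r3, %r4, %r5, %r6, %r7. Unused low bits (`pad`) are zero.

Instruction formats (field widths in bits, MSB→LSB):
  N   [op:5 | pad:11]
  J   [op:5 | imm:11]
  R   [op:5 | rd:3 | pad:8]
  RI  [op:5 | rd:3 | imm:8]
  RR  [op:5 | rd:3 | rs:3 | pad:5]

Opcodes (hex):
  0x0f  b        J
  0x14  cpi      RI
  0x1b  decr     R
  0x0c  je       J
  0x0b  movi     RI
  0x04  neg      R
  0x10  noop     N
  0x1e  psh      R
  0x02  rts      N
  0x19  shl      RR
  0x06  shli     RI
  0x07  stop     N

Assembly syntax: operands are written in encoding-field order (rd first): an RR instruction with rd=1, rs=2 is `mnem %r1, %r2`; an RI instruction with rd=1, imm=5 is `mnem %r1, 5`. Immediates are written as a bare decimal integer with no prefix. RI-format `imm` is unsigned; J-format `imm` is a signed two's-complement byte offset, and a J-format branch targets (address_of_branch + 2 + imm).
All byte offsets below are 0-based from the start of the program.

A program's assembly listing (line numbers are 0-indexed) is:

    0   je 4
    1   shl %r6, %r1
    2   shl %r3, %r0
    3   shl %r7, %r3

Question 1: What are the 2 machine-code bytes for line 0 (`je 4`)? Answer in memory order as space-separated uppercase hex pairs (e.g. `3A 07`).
04 60

line 0 (je): pack op=0xc:5|imm=4:11 = 0x6004; little→ 04 60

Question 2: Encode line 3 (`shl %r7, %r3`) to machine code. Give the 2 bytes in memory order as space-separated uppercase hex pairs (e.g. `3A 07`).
60 CF

line 3 (shl): pack op=0x19:5|rd=7:3|rs=3:3|pad=0:5 = 0xcf60; little→ 60 cf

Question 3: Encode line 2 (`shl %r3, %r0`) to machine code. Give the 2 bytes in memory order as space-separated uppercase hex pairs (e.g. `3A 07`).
line 2 (shl): pack op=0x19:5|rd=3:3|rs=0:3|pad=0:5 = 0xcb00; little→ 00 cb

00 CB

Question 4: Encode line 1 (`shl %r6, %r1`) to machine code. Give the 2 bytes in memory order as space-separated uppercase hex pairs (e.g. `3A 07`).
L1: shl op=0x19:5|rd=6:3|rs=1:3|pad=0:5 ⇒ 0xce20 ⇒ little 20 ce

20 CE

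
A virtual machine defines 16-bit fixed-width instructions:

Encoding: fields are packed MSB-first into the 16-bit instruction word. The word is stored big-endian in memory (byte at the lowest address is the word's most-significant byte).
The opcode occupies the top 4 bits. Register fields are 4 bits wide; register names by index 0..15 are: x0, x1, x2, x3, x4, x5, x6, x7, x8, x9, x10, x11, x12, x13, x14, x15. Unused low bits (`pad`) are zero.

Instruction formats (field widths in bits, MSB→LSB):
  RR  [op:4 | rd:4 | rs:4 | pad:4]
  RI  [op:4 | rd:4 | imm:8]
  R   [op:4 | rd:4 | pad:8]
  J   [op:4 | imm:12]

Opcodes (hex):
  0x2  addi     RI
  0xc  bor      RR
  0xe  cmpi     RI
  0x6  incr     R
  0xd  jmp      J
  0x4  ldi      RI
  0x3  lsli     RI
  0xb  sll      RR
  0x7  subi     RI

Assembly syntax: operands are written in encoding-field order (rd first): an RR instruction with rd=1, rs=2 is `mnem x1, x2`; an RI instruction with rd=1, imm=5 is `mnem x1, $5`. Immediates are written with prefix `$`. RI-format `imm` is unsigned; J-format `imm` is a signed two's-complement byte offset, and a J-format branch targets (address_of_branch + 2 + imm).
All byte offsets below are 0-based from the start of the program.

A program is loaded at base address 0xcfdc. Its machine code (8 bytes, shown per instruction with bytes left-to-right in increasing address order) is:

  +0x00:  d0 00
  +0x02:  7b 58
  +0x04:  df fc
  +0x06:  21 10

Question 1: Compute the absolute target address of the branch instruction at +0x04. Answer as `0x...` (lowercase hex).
off 0x04: read df fc as big → 0xdffc
  top 4b → 0xd → jmp [J]
  imm@[11:0]=0xffc (s12→-4) ⇒ $-4
  target = base 0xcfdc + off 0x04 + 2 + imm -4 = 0xcfde

0xcfde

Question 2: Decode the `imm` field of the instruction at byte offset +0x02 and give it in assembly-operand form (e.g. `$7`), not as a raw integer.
@+02  big-endian(7b 58) = 0x7b58
  top 4b → 0x7 → subi [RI]
  rd@[11:8]=0xb ⇒ x11
  imm@[7:0]=0x58 ⇒ $88

$88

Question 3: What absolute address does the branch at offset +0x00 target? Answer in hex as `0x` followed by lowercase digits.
[00] d0 00 → 0xd000
  top 4b → 0xd → jmp [J]
  imm: (w>>0)&0xfff=0x0 → $0
  target = base 0xcfdc + off 0x00 + 2 + imm 0 = 0xcfde

0xcfde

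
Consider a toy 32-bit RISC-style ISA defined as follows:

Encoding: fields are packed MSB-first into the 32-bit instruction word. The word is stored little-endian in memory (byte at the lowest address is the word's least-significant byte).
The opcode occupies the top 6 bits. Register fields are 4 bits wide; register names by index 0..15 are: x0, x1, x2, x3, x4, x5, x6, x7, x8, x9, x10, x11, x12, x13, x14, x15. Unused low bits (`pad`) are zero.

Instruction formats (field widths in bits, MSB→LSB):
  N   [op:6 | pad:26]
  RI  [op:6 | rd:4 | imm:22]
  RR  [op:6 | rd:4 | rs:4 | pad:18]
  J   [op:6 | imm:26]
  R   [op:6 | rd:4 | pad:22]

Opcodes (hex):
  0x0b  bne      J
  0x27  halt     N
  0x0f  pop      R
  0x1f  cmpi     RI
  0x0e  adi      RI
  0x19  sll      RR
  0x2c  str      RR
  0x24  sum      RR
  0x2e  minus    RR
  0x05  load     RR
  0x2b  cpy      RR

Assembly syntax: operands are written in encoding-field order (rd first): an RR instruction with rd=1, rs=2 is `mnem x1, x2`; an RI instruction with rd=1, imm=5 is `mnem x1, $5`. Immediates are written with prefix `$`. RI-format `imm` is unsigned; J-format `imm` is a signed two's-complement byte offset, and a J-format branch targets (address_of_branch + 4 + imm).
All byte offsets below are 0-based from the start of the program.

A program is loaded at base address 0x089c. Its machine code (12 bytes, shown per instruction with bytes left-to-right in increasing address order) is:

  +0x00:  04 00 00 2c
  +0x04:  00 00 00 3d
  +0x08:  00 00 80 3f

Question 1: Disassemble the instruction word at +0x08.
pop x14

+0x08: 00 00 80 3f ⇒ word 0x3f800000 (little)
  opcode bits[31:26]=0xf: pop/R
  [25:22] rd=14 = x14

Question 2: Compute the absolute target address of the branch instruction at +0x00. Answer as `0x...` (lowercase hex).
0x08a4

+0x00: 04 00 00 2c ⇒ word 0x2c000004 (little)
  op=0x2c000004>>26=0xb ⇒ bne (J)
  [25:0] imm=4 = $4
  target = base 0x089c + off 0x00 + 4 + imm 4 = 0x08a4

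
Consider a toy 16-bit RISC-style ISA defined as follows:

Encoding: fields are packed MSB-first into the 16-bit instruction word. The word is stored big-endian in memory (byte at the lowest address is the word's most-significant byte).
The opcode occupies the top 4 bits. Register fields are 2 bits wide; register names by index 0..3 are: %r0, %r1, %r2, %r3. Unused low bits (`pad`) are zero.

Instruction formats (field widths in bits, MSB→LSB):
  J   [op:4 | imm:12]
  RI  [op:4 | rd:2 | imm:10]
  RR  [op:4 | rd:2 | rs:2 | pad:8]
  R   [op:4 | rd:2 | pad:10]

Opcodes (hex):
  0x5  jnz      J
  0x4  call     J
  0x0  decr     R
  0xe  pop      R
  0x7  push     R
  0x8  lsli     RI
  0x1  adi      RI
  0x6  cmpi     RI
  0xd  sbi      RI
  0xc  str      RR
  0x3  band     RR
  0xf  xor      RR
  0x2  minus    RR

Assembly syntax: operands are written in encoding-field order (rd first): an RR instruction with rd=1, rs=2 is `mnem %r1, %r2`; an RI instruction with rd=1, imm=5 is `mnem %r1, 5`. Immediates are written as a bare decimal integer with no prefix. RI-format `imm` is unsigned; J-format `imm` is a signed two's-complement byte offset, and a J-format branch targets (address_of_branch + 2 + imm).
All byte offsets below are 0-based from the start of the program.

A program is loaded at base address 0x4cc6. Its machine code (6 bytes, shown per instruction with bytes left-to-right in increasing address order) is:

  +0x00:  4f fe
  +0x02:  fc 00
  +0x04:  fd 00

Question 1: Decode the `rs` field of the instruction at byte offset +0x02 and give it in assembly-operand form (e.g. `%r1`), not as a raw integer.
%r0

[02] fc 00 → 0xfc00
  opcode bits[15:12]=0xf: xor/RR
  rd@[11:10]=0x3 ⇒ %r3
  rs@[9:8]=0x0 ⇒ %r0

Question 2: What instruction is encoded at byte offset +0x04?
off 0x04: read fd 00 as big → 0xfd00
  top 4b → 0xf → xor [RR]
  rd: (w>>10)&0x3=0x3 → %r3
  rs: (w>>8)&0x3=0x1 → %r1

xor %r3, %r1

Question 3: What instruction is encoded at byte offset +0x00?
call -2

[00] 4f fe → 0x4ffe
  opcode bits[15:12]=0x4: call/J
  imm@[11:0]=0xffe (s12→-2) ⇒ -2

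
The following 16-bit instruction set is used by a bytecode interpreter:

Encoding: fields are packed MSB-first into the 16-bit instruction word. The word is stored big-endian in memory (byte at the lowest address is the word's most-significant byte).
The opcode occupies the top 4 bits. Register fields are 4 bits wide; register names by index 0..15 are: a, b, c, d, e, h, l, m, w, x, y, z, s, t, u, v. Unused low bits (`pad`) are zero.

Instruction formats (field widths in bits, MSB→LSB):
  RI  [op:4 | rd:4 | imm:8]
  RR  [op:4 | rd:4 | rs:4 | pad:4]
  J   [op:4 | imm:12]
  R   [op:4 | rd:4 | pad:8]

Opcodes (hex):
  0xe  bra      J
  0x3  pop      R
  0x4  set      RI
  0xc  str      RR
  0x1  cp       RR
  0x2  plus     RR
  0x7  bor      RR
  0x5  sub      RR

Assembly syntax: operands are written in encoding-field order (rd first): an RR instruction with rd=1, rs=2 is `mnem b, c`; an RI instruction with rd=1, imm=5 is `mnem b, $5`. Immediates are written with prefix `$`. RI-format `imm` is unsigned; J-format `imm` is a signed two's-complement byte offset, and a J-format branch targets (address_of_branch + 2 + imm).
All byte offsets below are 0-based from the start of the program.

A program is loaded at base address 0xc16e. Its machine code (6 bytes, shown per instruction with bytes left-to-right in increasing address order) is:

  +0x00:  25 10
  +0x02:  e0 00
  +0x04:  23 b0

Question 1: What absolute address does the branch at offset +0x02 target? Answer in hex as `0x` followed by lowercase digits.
[02] e0 00 → 0xe000
  top 4b → 0xe → bra [J]
  imm@[11:0]=0x0 ⇒ $0
  target = base 0xc16e + off 0x02 + 2 + imm 0 = 0xc172

0xc172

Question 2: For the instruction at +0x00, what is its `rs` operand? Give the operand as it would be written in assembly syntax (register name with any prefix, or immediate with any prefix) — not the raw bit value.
+0x00: 25 10 ⇒ word 0x2510 (big)
  opcode bits[15:12]=0x2: plus/RR
  [11:8] rd=5 = h
  [7:4] rs=1 = b

b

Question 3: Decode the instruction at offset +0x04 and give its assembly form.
plus d, z

@+04  big-endian(23 b0) = 0x23b0
  opcode bits[15:12]=0x2: plus/RR
  rd@[11:8]=0x3 ⇒ d
  rs@[7:4]=0xb ⇒ z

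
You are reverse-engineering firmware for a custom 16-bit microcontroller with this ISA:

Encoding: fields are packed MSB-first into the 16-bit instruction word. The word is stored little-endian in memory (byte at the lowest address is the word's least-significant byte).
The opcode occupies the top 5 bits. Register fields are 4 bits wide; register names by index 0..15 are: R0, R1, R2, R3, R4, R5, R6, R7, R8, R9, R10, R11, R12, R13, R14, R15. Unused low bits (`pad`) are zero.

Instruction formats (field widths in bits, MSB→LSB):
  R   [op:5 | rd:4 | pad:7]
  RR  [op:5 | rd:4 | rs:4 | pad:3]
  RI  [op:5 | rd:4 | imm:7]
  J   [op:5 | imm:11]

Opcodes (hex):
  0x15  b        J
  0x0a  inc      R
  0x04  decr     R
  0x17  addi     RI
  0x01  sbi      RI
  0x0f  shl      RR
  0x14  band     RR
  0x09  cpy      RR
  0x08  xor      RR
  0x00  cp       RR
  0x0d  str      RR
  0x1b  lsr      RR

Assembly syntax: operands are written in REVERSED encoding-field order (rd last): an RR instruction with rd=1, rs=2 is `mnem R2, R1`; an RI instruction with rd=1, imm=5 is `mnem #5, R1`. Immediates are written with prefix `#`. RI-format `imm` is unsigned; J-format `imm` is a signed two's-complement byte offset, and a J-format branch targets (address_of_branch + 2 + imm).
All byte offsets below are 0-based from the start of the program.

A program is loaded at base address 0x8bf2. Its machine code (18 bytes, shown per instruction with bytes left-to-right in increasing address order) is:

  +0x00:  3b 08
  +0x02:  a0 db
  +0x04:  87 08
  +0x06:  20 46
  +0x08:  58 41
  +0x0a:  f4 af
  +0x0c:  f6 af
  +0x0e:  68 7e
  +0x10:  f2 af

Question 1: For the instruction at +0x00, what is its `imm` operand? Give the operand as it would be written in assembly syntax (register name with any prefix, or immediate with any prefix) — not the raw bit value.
#59

off 0x00: read 3b 08 as little → 0x083b
  top 5b → 0x1 → sbi [RI]
  rd@[10:7]=0x0 ⇒ R0
  imm@[6:0]=0x3b ⇒ #59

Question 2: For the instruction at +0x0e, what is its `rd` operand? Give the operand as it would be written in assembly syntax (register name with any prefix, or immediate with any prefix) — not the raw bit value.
off 0x0e: read 68 7e as little → 0x7e68
  op=0x7e68>>11=0xf ⇒ shl (RR)
  rd@[10:7]=0xc ⇒ R12
  rs@[6:3]=0xd ⇒ R13

R12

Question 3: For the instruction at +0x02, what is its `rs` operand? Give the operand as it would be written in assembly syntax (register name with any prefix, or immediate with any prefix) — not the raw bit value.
off 0x02: read a0 db as little → 0xdba0
  opcode bits[15:11]=0x1b: lsr/RR
  rd@[10:7]=0x7 ⇒ R7
  rs@[6:3]=0x4 ⇒ R4

R4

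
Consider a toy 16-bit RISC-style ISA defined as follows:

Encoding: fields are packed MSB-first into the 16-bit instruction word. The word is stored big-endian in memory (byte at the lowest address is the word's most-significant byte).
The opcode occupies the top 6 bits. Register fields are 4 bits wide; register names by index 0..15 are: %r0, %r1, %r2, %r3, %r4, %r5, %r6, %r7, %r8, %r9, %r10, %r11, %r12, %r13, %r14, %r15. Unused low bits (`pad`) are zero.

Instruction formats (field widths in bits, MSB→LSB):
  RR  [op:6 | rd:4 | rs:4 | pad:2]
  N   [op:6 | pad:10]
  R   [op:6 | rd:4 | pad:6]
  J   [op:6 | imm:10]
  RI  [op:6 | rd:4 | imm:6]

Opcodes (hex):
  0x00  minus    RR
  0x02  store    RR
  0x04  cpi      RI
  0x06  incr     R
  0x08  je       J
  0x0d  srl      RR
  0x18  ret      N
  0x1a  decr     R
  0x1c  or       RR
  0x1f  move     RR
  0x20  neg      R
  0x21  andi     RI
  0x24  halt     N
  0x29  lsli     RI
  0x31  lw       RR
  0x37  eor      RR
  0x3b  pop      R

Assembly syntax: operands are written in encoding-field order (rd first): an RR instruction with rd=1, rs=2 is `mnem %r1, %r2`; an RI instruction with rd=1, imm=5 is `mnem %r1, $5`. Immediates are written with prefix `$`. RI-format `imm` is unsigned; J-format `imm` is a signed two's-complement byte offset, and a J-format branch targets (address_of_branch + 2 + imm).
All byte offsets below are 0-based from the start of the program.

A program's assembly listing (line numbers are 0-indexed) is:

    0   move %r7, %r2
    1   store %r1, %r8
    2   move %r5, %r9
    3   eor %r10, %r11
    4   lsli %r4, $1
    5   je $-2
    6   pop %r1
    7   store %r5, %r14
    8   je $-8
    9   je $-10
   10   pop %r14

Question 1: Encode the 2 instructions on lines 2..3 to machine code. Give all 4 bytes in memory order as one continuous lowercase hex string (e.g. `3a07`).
7d64deac

L2: move op=0x1f:6|rd=5:4|rs=9:4|pad=0:2 ⇒ 0x7d64 ⇒ big 7d 64
L3: eor op=0x37:6|rd=10:4|rs=11:4|pad=0:2 ⇒ 0xdeac ⇒ big de ac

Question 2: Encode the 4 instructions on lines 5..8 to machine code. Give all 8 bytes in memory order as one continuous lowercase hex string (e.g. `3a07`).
23feec40097823f8

line 5 (je): pack op=0x8:6|imm=-2:10 = 0x23fe; big→ 23 fe
line 6 (pop): pack op=0x3b:6|rd=1:4|pad=0:6 = 0xec40; big→ ec 40
line 7 (store): pack op=0x2:6|rd=5:4|rs=14:4|pad=0:2 = 0x0978; big→ 09 78
line 8 (je): pack op=0x8:6|imm=-8:10 = 0x23f8; big→ 23 f8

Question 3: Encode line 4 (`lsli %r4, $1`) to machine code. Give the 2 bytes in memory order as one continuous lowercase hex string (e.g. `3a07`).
a501

L4: lsli op=0x29:6|rd=4:4|imm=1:6 ⇒ 0xa501 ⇒ big a5 01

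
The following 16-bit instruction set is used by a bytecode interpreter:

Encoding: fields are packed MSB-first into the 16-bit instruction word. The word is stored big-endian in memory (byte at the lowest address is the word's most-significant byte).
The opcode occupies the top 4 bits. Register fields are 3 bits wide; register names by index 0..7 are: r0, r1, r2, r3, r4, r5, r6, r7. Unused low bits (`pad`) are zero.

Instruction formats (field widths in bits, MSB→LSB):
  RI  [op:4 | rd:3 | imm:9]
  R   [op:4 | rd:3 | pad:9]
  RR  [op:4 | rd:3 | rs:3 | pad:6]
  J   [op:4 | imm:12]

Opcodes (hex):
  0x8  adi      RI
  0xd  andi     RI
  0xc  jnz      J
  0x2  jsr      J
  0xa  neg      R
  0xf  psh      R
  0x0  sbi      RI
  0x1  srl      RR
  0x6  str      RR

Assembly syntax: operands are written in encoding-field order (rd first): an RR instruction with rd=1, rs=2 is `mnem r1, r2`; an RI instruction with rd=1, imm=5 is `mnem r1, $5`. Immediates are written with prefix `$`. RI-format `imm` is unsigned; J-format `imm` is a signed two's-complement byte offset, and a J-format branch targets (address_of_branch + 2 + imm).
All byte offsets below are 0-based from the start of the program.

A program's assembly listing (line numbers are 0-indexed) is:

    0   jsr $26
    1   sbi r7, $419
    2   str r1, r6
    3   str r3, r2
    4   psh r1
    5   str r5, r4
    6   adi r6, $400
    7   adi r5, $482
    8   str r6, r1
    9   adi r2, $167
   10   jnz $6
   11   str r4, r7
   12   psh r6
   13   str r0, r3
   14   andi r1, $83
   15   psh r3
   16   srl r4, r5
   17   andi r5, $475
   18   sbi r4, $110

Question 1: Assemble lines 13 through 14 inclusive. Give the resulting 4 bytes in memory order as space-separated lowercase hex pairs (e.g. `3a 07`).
L13: str op=0x6:4|rd=0:3|rs=3:3|pad=0:6 ⇒ 0x60c0 ⇒ big 60 c0
L14: andi op=0xd:4|rd=1:3|imm=83:9 ⇒ 0xd253 ⇒ big d2 53

60 c0 d2 53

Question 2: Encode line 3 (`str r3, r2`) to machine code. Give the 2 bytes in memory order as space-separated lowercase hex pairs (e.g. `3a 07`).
66 80

3. str fields op=0x6:4|rd=3:3|rs=2:3|pad=0:6 → word 6680h → 66 80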